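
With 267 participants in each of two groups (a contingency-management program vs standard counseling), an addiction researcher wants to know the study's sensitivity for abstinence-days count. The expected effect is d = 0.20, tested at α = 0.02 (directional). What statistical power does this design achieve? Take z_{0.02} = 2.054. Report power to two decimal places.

power ≈ 0.60

For two equal groups, power = Φ(d·√(n/2) − z_{α}).
d·√(n/2) = 0.20 × √(267/2) = 0.20 × 11.554 = 2.311.
z_β = 2.311 − 2.054 = 0.257.
Power = Φ(0.257) = 0.601.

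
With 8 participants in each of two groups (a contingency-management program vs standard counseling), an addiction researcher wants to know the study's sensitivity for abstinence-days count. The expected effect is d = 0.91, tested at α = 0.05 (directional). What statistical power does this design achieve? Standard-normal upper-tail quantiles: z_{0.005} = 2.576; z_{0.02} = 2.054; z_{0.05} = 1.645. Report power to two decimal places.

power ≈ 0.57

For two equal groups, power = Φ(d·√(n/2) − z_{α}).
d·√(n/2) = 0.91 × √(8/2) = 0.91 × 2.000 = 1.820.
z_β = 1.820 − 1.645 = 0.175.
Power = Φ(0.175) = 0.569.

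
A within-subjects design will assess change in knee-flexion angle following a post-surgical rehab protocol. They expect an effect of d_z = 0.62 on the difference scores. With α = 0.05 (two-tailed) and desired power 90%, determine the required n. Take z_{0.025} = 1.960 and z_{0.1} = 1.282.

For a paired (one-sample on differences) test: n = ((z_{α/2} + z_β) / d)².
z_{α/2} + z_β = 1.960 + 1.282 = 3.242.
n = (3.242 / 0.62)² = 5.229² = 27.34.
Round up.

n = 28 pairs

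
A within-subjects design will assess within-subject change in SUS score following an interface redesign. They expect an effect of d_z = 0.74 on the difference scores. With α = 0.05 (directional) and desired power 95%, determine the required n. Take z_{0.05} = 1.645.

n = 20 pairs

For a paired (one-sample on differences) test: n = ((z_{α} + z_β) / d)².
z_{α} + z_β = 1.645 + 1.645 = 3.290.
n = (3.290 / 0.74)² = 4.446² = 19.77.
Round up.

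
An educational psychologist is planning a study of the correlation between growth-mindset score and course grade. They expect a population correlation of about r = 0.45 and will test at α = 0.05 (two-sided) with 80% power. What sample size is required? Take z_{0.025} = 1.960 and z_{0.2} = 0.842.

n = 37

Fisher's z: C = ½·ln((1+r)/(1−r)) = ½·ln(2.6364) = 0.4847.
n = ((z_{α/2} + z_β)/C)² + 3.
(1.960 + 0.842) / 0.4847 = 2.802 / 0.4847 = 5.781.
n = 5.781² + 3 = 33.42 + 3 = 36.4.
Round up.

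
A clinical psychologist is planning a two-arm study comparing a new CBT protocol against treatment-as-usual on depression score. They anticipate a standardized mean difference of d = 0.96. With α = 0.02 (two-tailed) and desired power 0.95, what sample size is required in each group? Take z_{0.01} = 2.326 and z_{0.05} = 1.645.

n = 35 per group

For two independent groups with equal n: n = 2·((z_{α/2} + z_β) / d)².
z_{α/2} + z_β = 2.326 + 1.645 = 3.971.
n = 2 × (3.971 / 0.96)² = 2 × 4.136² = 2 × 17.11 = 34.2.
Round up to the next whole participant.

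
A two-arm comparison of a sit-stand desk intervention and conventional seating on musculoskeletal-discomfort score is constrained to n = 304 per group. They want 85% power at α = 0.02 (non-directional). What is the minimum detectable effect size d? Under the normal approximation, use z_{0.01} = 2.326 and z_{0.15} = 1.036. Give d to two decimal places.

For two independent groups of n = 304 each: d_min = (z_{α/2} + z_β)·√(2/n).
z-sum = 2.326 + 1.036 = 3.362.
d_min = 3.362 × √(2/304) = 3.362 × 0.0811 = 0.273.

d_min ≈ 0.27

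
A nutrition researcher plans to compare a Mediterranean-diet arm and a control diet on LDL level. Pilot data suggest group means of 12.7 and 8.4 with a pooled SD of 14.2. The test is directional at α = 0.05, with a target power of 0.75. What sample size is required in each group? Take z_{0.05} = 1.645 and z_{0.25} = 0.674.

n = 118 per group

Cohen's d = |M₁ − M₂| / SD_pooled = |12.7 − 8.4| / 14.2 = 4.3 / 14.2 = 0.303.
For two independent groups with equal n: n = 2·((z_{α} + z_β) / d)².
z_{α} + z_β = 1.645 + 0.674 = 2.319.
n = 2 × (2.319 / 0.303)² = 2 × 7.653² = 2 × 58.58 = 117.2.
Round up to the next whole participant.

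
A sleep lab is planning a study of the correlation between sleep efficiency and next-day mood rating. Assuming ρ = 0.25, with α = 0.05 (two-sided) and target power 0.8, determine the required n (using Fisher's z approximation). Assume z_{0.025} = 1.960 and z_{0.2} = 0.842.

Fisher's z: C = ½·ln((1+r)/(1−r)) = ½·ln(1.6667) = 0.2554.
n = ((z_{α/2} + z_β)/C)² + 3.
(1.960 + 0.842) / 0.2554 = 2.802 / 0.2554 = 10.971.
n = 10.971² + 3 = 120.36 + 3 = 123.4.
Round up.

n = 124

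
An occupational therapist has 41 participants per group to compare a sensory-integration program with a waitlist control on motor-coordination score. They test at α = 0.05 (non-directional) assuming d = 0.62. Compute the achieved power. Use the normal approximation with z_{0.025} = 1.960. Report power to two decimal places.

For two equal groups, power = Φ(d·√(n/2) − z_{α/2}).
d·√(n/2) = 0.62 × √(41/2) = 0.62 × 4.528 = 2.807.
z_β = 2.807 − 1.960 = 0.847.
Power = Φ(0.847) = 0.802.

power ≈ 0.80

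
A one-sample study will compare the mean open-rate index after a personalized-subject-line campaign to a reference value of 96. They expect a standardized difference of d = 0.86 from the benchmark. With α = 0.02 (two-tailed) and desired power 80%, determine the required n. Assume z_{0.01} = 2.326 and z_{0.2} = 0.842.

For a one-sample test: n = ((z_{α/2} + z_β) / d)².
z_{α/2} + z_β = 2.326 + 0.842 = 3.168.
n = (3.168 / 0.86)² = 3.684² = 13.57.
Round up.

n = 14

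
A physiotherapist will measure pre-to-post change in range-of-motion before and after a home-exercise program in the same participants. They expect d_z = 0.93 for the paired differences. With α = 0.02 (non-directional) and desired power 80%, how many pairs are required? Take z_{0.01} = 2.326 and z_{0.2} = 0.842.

For a paired (one-sample on differences) test: n = ((z_{α/2} + z_β) / d)².
z_{α/2} + z_β = 2.326 + 0.842 = 3.168.
n = (3.168 / 0.93)² = 3.406² = 11.60.
Round up.

n = 12 pairs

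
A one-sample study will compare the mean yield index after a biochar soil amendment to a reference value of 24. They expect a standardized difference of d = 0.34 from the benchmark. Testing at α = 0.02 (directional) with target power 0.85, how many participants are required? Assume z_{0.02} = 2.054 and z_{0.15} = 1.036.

n = 83

For a one-sample test: n = ((z_{α} + z_β) / d)².
z_{α} + z_β = 2.054 + 1.036 = 3.090.
n = (3.090 / 0.34)² = 9.088² = 82.60.
Round up.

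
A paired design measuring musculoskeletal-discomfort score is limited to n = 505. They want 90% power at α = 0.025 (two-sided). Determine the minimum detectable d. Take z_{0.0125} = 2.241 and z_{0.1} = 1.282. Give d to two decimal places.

For a single sample (or paired design) of n = 505: d_min = (z_{α/2} + z_β)/√n.
z-sum = 2.241 + 1.282 = 3.523.
d_min = 3.523 / √505 = 3.523 / 22.472 = 0.157.

d_min ≈ 0.16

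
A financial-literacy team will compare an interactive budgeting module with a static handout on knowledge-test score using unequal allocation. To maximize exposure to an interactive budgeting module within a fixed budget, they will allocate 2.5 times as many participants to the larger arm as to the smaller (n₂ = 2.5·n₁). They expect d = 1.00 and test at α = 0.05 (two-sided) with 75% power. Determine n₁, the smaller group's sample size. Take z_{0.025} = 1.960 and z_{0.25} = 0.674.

n₁ = 10

With allocation ratio k = n₂/n₁ = 2.5, Var(x̄₁−x̄₂) = σ²(1/n₁ + 1/(k·n₁)) = σ²·(k+1)/(k·n₁).
So n₁ = (1 + 1/k)·((z_{α/2} + z_β)/d)² = 1.400 × (2.634/1.00)².
n₁ = 1.400 × 6.94 = 9.7.
Round up: n₁ = 10, giving n₂ = 2.5 × 10 = 25.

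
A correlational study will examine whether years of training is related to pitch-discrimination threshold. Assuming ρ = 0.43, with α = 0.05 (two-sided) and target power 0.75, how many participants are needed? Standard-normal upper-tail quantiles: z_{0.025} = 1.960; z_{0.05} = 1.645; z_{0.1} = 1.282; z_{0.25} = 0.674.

n = 36

Fisher's z: C = ½·ln((1+r)/(1−r)) = ½·ln(2.5088) = 0.4599.
n = ((z_{α/2} + z_β)/C)² + 3.
(1.960 + 0.674) / 0.4599 = 2.634 / 0.4599 = 5.727.
n = 5.727² + 3 = 32.80 + 3 = 35.8.
Round up.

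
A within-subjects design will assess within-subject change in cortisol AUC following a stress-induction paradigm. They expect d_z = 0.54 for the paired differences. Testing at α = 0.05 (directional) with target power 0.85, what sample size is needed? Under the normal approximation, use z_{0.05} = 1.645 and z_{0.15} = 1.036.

n = 25 pairs

For a paired (one-sample on differences) test: n = ((z_{α} + z_β) / d)².
z_{α} + z_β = 1.645 + 1.036 = 2.681.
n = (2.681 / 0.54)² = 4.965² = 24.65.
Round up.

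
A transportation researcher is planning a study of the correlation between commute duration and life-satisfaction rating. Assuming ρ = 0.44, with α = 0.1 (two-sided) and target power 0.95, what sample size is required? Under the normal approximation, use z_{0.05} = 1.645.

Fisher's z: C = ½·ln((1+r)/(1−r)) = ½·ln(2.5714) = 0.4722.
n = ((z_{α/2} + z_β)/C)² + 3.
(1.645 + 1.645) / 0.4722 = 3.290 / 0.4722 = 6.967.
n = 6.967² + 3 = 48.54 + 3 = 51.5.
Round up.

n = 52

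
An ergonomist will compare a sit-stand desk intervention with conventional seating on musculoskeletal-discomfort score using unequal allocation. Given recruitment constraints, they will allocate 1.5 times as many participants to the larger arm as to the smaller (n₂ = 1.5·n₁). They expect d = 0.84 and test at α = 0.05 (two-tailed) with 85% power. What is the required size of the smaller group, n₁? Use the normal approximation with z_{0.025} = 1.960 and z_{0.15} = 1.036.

With allocation ratio k = n₂/n₁ = 1.5, Var(x̄₁−x̄₂) = σ²(1/n₁ + 1/(k·n₁)) = σ²·(k+1)/(k·n₁).
So n₁ = (1 + 1/k)·((z_{α/2} + z_β)/d)² = 1.667 × (2.996/0.84)².
n₁ = 1.667 × 12.72 = 21.2.
Round up: n₁ = 22, giving n₂ = 1.5 × 22 = 33.

n₁ = 22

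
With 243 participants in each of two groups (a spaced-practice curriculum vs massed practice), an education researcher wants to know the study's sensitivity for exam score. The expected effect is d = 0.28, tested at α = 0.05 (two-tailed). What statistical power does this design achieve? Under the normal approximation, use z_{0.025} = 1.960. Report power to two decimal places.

power ≈ 0.87

For two equal groups, power = Φ(d·√(n/2) − z_{α/2}).
d·√(n/2) = 0.28 × √(243/2) = 0.28 × 11.023 = 3.086.
z_β = 3.086 − 1.960 = 1.126.
Power = Φ(1.126) = 0.870.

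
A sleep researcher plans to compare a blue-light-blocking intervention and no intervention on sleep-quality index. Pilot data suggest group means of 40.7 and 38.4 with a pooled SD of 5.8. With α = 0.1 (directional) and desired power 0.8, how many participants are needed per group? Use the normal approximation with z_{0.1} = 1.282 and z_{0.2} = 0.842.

n = 58 per group

Cohen's d = |M₁ − M₂| / SD_pooled = |40.7 − 38.4| / 5.8 = 2.3 / 5.8 = 0.397.
For two independent groups with equal n: n = 2·((z_{α} + z_β) / d)².
z_{α} + z_β = 1.282 + 0.842 = 2.124.
n = 2 × (2.124 / 0.397)² = 2 × 5.350² = 2 × 28.62 = 57.2.
Round up to the next whole participant.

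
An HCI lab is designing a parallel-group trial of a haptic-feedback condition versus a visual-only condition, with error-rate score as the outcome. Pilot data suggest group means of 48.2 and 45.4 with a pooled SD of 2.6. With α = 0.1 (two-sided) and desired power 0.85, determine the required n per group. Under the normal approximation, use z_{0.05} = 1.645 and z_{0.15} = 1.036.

Cohen's d = |M₁ − M₂| / SD_pooled = |48.2 − 45.4| / 2.6 = 2.8 / 2.6 = 1.077.
For two independent groups with equal n: n = 2·((z_{α/2} + z_β) / d)².
z_{α/2} + z_β = 1.645 + 1.036 = 2.681.
n = 2 × (2.681 / 1.077)² = 2 × 2.489² = 2 × 6.20 = 12.4.
Round up to the next whole participant.

n = 13 per group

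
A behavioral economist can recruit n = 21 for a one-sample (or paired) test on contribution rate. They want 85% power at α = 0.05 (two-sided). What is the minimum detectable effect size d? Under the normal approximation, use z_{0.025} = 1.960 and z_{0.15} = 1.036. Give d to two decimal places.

For a single sample (or paired design) of n = 21: d_min = (z_{α/2} + z_β)/√n.
z-sum = 1.960 + 1.036 = 2.996.
d_min = 2.996 / √21 = 2.996 / 4.583 = 0.654.

d_min ≈ 0.65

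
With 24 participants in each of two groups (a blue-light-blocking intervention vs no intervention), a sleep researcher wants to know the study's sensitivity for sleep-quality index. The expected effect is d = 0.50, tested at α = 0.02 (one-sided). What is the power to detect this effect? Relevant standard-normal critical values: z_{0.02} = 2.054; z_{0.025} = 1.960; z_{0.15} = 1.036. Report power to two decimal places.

For two equal groups, power = Φ(d·√(n/2) − z_{α}).
d·√(n/2) = 0.50 × √(24/2) = 0.50 × 3.464 = 1.732.
z_β = 1.732 − 2.054 = -0.322.
Power = Φ(-0.322) = 0.374.

power ≈ 0.37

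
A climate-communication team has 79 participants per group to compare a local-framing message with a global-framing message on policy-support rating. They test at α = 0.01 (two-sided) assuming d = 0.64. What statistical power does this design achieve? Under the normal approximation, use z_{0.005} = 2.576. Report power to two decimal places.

For two equal groups, power = Φ(d·√(n/2) − z_{α/2}).
d·√(n/2) = 0.64 × √(79/2) = 0.64 × 6.285 = 4.022.
z_β = 4.022 − 2.576 = 1.446.
Power = Φ(1.446) = 0.926.

power ≈ 0.93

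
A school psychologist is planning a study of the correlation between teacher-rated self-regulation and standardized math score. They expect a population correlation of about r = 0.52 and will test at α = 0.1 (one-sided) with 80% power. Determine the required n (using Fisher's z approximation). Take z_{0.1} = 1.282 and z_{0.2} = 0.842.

n = 17

Fisher's z: C = ½·ln((1+r)/(1−r)) = ½·ln(3.1667) = 0.5763.
n = ((z_{α} + z_β)/C)² + 3.
(1.282 + 0.842) / 0.5763 = 2.124 / 0.5763 = 3.686.
n = 3.686² + 3 = 13.58 + 3 = 16.6.
Round up.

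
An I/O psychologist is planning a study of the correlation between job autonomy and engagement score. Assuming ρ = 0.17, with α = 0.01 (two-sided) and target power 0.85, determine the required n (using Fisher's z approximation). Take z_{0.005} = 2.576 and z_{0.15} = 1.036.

Fisher's z: C = ½·ln((1+r)/(1−r)) = ½·ln(1.4096) = 0.1717.
n = ((z_{α/2} + z_β)/C)² + 3.
(2.576 + 1.036) / 0.1717 = 3.612 / 0.1717 = 21.037.
n = 21.037² + 3 = 442.54 + 3 = 445.5.
Round up.

n = 446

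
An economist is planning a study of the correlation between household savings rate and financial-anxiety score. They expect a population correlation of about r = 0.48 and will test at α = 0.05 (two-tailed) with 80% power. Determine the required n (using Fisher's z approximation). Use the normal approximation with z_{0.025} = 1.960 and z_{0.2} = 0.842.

Fisher's z: C = ½·ln((1+r)/(1−r)) = ½·ln(2.8462) = 0.5230.
n = ((z_{α/2} + z_β)/C)² + 3.
(1.960 + 0.842) / 0.5230 = 2.802 / 0.5230 = 5.358.
n = 5.358² + 3 = 28.70 + 3 = 31.7.
Round up.

n = 32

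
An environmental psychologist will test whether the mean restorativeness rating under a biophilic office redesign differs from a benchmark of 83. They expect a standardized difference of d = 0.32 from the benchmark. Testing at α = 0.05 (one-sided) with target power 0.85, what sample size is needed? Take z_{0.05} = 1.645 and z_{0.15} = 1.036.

n = 71

For a one-sample test: n = ((z_{α} + z_β) / d)².
z_{α} + z_β = 1.645 + 1.036 = 2.681.
n = (2.681 / 0.32)² = 8.378² = 70.19.
Round up.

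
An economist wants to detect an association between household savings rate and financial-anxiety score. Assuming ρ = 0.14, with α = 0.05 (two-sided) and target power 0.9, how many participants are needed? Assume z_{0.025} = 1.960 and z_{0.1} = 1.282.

n = 533

Fisher's z: C = ½·ln((1+r)/(1−r)) = ½·ln(1.3256) = 0.1409.
n = ((z_{α/2} + z_β)/C)² + 3.
(1.960 + 1.282) / 0.1409 = 3.242 / 0.1409 = 23.009.
n = 23.009² + 3 = 529.42 + 3 = 532.4.
Round up.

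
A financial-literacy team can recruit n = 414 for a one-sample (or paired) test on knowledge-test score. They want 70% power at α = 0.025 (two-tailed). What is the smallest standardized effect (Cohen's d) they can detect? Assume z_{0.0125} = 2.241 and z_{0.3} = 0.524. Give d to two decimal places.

d_min ≈ 0.14

For a single sample (or paired design) of n = 414: d_min = (z_{α/2} + z_β)/√n.
z-sum = 2.241 + 0.524 = 2.765.
d_min = 2.765 / √414 = 2.765 / 20.347 = 0.136.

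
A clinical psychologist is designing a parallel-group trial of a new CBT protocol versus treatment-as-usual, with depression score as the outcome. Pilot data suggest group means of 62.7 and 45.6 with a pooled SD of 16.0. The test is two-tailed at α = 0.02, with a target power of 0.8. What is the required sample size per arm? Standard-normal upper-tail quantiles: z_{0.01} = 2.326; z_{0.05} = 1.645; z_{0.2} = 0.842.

n = 18 per group

Cohen's d = |M₁ − M₂| / SD_pooled = |62.7 − 45.6| / 16.0 = 17.1 / 16.0 = 1.069.
For two independent groups with equal n: n = 2·((z_{α/2} + z_β) / d)².
z_{α/2} + z_β = 2.326 + 0.842 = 3.168.
n = 2 × (3.168 / 1.069)² = 2 × 2.964² = 2 × 8.78 = 17.6.
Round up to the next whole participant.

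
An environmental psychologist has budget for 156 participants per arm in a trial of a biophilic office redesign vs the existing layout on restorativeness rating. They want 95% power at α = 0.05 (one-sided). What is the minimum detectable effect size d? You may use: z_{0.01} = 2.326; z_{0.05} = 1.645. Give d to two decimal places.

d_min ≈ 0.37

For two independent groups of n = 156 each: d_min = (z_{α} + z_β)·√(2/n).
z-sum = 1.645 + 1.645 = 3.290.
d_min = 3.290 × √(2/156) = 3.290 × 0.1132 = 0.373.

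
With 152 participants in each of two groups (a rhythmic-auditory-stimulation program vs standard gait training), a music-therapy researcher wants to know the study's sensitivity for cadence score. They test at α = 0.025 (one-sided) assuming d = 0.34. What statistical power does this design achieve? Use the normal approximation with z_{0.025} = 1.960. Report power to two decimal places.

For two equal groups, power = Φ(d·√(n/2) − z_{α}).
d·√(n/2) = 0.34 × √(152/2) = 0.34 × 8.718 = 2.964.
z_β = 2.964 − 1.960 = 1.004.
Power = Φ(1.004) = 0.842.

power ≈ 0.84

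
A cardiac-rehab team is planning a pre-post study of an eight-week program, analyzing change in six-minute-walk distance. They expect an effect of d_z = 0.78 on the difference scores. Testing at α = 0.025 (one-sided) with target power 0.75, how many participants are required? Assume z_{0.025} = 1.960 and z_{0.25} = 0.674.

For a paired (one-sample on differences) test: n = ((z_{α} + z_β) / d)².
z_{α} + z_β = 1.960 + 0.674 = 2.634.
n = (2.634 / 0.78)² = 3.377² = 11.40.
Round up.

n = 12 pairs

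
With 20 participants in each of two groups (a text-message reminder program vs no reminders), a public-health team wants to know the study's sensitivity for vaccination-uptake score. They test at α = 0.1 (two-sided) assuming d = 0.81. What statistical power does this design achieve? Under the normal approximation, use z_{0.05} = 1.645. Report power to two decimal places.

power ≈ 0.82

For two equal groups, power = Φ(d·√(n/2) − z_{α/2}).
d·√(n/2) = 0.81 × √(20/2) = 0.81 × 3.162 = 2.561.
z_β = 2.561 − 1.645 = 0.916.
Power = Φ(0.916) = 0.820.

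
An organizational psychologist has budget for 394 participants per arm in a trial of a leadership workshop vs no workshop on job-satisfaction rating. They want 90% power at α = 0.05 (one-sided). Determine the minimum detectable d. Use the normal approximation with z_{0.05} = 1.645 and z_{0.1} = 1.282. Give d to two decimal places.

d_min ≈ 0.21

For two independent groups of n = 394 each: d_min = (z_{α} + z_β)·√(2/n).
z-sum = 1.645 + 1.282 = 2.927.
d_min = 2.927 × √(2/394) = 2.927 × 0.0712 = 0.209.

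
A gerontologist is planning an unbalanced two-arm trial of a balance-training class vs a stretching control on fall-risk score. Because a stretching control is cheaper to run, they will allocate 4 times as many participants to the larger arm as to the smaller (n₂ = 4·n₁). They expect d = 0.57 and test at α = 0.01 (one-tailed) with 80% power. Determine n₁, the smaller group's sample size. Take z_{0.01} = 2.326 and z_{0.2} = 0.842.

With allocation ratio k = n₂/n₁ = 4, Var(x̄₁−x̄₂) = σ²(1/n₁ + 1/(k·n₁)) = σ²·(k+1)/(k·n₁).
So n₁ = (1 + 1/k)·((z_{α} + z_β)/d)² = 1.250 × (3.168/0.57)².
n₁ = 1.250 × 30.89 = 38.6.
Round up: n₁ = 39, giving n₂ = 4 × 39 = 156.

n₁ = 39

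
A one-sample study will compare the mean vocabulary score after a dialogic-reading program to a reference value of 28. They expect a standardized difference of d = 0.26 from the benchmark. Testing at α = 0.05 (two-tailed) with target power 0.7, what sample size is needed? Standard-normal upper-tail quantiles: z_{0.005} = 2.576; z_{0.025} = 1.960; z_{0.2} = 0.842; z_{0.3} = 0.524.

For a one-sample test: n = ((z_{α/2} + z_β) / d)².
z_{α/2} + z_β = 1.960 + 0.524 = 2.484.
n = (2.484 / 0.26)² = 9.554² = 91.28.
Round up.

n = 92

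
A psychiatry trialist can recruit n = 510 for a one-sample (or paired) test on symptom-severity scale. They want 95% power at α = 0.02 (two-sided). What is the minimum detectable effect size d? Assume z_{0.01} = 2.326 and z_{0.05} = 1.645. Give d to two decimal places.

d_min ≈ 0.18

For a single sample (or paired design) of n = 510: d_min = (z_{α/2} + z_β)/√n.
z-sum = 2.326 + 1.645 = 3.971.
d_min = 3.971 / √510 = 3.971 / 22.583 = 0.176.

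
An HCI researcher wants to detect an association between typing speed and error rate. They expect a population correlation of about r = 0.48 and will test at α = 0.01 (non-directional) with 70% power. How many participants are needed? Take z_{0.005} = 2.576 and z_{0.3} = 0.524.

n = 39

Fisher's z: C = ½·ln((1+r)/(1−r)) = ½·ln(2.8462) = 0.5230.
n = ((z_{α/2} + z_β)/C)² + 3.
(2.576 + 0.524) / 0.5230 = 3.100 / 0.5230 = 5.927.
n = 5.927² + 3 = 35.13 + 3 = 38.1.
Round up.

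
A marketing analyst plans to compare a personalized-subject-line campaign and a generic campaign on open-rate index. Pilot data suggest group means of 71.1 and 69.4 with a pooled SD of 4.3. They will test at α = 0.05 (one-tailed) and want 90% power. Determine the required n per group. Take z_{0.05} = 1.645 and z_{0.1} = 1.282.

n = 110 per group

Cohen's d = |M₁ − M₂| / SD_pooled = |71.1 − 69.4| / 4.3 = 1.7 / 4.3 = 0.395.
For two independent groups with equal n: n = 2·((z_{α} + z_β) / d)².
z_{α} + z_β = 1.645 + 1.282 = 2.927.
n = 2 × (2.927 / 0.395)² = 2 × 7.410² = 2 × 54.91 = 109.8.
Round up to the next whole participant.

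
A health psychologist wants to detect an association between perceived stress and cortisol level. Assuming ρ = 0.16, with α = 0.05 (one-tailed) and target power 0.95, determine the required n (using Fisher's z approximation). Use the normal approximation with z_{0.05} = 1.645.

n = 419

Fisher's z: C = ½·ln((1+r)/(1−r)) = ½·ln(1.3810) = 0.1614.
n = ((z_{α} + z_β)/C)² + 3.
(1.645 + 1.645) / 0.1614 = 3.290 / 0.1614 = 20.384.
n = 20.384² + 3 = 415.51 + 3 = 418.5.
Round up.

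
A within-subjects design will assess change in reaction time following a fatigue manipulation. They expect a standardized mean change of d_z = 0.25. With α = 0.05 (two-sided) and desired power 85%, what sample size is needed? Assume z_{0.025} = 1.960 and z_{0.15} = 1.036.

For a paired (one-sample on differences) test: n = ((z_{α/2} + z_β) / d)².
z_{α/2} + z_β = 1.960 + 1.036 = 2.996.
n = (2.996 / 0.25)² = 11.984² = 143.62.
Round up.

n = 144 pairs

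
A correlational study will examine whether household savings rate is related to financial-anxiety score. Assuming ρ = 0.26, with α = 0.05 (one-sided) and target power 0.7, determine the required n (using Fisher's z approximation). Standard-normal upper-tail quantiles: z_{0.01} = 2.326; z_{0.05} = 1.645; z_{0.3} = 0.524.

Fisher's z: C = ½·ln((1+r)/(1−r)) = ½·ln(1.7027) = 0.2661.
n = ((z_{α} + z_β)/C)² + 3.
(1.645 + 0.524) / 0.2661 = 2.169 / 0.2661 = 8.151.
n = 8.151² + 3 = 66.44 + 3 = 69.4.
Round up.

n = 70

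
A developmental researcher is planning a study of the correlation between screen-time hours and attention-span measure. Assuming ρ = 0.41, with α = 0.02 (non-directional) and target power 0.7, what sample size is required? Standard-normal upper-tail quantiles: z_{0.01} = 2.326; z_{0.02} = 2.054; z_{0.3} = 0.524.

n = 46

Fisher's z: C = ½·ln((1+r)/(1−r)) = ½·ln(2.3898) = 0.4356.
n = ((z_{α/2} + z_β)/C)² + 3.
(2.326 + 0.524) / 0.4356 = 2.850 / 0.4356 = 6.543.
n = 6.543² + 3 = 42.81 + 3 = 45.8.
Round up.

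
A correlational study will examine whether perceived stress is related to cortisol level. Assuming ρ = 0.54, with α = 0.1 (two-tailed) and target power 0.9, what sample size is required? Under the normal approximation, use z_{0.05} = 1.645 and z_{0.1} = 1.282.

n = 27

Fisher's z: C = ½·ln((1+r)/(1−r)) = ½·ln(3.3478) = 0.6042.
n = ((z_{α/2} + z_β)/C)² + 3.
(1.645 + 1.282) / 0.6042 = 2.927 / 0.6042 = 4.844.
n = 4.844² + 3 = 23.47 + 3 = 26.5.
Round up.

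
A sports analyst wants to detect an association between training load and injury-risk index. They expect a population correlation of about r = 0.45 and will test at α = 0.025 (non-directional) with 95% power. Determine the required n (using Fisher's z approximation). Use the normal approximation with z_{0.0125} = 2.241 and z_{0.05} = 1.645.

Fisher's z: C = ½·ln((1+r)/(1−r)) = ½·ln(2.6364) = 0.4847.
n = ((z_{α/2} + z_β)/C)² + 3.
(2.241 + 1.645) / 0.4847 = 3.886 / 0.4847 = 8.017.
n = 8.017² + 3 = 64.28 + 3 = 67.3.
Round up.

n = 68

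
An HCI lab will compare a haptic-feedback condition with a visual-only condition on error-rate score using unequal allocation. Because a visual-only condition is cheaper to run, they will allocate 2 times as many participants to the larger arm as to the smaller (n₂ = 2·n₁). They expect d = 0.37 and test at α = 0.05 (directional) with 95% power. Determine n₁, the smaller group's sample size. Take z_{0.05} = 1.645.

With allocation ratio k = n₂/n₁ = 2, Var(x̄₁−x̄₂) = σ²(1/n₁ + 1/(k·n₁)) = σ²·(k+1)/(k·n₁).
So n₁ = (1 + 1/k)·((z_{α} + z_β)/d)² = 1.500 × (3.290/0.37)².
n₁ = 1.500 × 79.07 = 118.6.
Round up: n₁ = 119, giving n₂ = 2 × 119 = 238.

n₁ = 119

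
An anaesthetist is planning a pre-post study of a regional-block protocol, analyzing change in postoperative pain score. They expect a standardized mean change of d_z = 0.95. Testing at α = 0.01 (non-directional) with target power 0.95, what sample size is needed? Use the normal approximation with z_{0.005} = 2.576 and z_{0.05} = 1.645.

For a paired (one-sample on differences) test: n = ((z_{α/2} + z_β) / d)².
z_{α/2} + z_β = 2.576 + 1.645 = 4.221.
n = (4.221 / 0.95)² = 4.443² = 19.74.
Round up.

n = 20 pairs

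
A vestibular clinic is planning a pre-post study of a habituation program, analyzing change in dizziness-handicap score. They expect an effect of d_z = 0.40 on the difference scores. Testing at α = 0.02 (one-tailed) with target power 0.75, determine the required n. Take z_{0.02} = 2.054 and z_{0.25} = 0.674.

For a paired (one-sample on differences) test: n = ((z_{α} + z_β) / d)².
z_{α} + z_β = 2.054 + 0.674 = 2.728.
n = (2.728 / 0.40)² = 6.820² = 46.51.
Round up.

n = 47 pairs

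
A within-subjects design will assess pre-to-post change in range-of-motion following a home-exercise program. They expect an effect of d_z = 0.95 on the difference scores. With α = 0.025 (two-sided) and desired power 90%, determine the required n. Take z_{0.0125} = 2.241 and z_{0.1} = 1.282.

n = 14 pairs

For a paired (one-sample on differences) test: n = ((z_{α/2} + z_β) / d)².
z_{α/2} + z_β = 2.241 + 1.282 = 3.523.
n = (3.523 / 0.95)² = 3.708² = 13.75.
Round up.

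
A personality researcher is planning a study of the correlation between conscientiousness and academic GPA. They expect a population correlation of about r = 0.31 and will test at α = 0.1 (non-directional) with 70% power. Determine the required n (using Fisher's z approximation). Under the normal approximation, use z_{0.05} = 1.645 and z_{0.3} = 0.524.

Fisher's z: C = ½·ln((1+r)/(1−r)) = ½·ln(1.8986) = 0.3205.
n = ((z_{α/2} + z_β)/C)² + 3.
(1.645 + 0.524) / 0.3205 = 2.169 / 0.3205 = 6.768.
n = 6.768² + 3 = 45.80 + 3 = 48.8.
Round up.

n = 49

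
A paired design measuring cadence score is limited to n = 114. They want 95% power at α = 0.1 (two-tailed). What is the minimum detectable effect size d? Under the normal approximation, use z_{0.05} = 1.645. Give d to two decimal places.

d_min ≈ 0.31

For a single sample (or paired design) of n = 114: d_min = (z_{α/2} + z_β)/√n.
z-sum = 1.645 + 1.645 = 3.290.
d_min = 3.290 / √114 = 3.290 / 10.677 = 0.308.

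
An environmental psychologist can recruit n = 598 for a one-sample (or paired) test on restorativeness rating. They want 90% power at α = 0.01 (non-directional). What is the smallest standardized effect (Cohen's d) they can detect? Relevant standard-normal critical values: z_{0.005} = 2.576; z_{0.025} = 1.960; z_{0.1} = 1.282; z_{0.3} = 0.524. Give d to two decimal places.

For a single sample (or paired design) of n = 598: d_min = (z_{α/2} + z_β)/√n.
z-sum = 2.576 + 1.282 = 3.858.
d_min = 3.858 / √598 = 3.858 / 24.454 = 0.158.

d_min ≈ 0.16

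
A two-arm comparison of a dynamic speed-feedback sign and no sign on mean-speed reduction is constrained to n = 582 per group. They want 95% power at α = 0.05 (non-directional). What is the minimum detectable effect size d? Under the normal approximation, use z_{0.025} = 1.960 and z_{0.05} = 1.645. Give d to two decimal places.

d_min ≈ 0.21

For two independent groups of n = 582 each: d_min = (z_{α/2} + z_β)·√(2/n).
z-sum = 1.960 + 1.645 = 3.605.
d_min = 3.605 × √(2/582) = 3.605 × 0.0586 = 0.211.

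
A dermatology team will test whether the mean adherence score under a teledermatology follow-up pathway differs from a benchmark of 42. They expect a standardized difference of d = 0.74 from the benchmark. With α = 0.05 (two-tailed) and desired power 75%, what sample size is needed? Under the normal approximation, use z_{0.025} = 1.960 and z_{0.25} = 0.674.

For a one-sample test: n = ((z_{α/2} + z_β) / d)².
z_{α/2} + z_β = 1.960 + 0.674 = 2.634.
n = (2.634 / 0.74)² = 3.559² = 12.67.
Round up.

n = 13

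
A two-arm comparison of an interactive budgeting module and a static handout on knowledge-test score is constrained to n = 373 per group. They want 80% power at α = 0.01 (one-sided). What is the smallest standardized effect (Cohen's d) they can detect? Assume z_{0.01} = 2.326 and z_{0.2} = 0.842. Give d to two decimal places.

d_min ≈ 0.23

For two independent groups of n = 373 each: d_min = (z_{α} + z_β)·√(2/n).
z-sum = 2.326 + 0.842 = 3.168.
d_min = 3.168 × √(2/373) = 3.168 × 0.0732 = 0.232.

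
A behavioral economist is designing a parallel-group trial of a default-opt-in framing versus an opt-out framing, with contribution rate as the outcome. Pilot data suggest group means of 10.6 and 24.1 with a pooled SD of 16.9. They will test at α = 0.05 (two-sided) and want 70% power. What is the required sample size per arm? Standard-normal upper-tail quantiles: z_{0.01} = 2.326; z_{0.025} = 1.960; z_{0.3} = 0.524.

n = 20 per group

Cohen's d = |M₁ − M₂| / SD_pooled = |10.6 − 24.1| / 16.9 = 13.5 / 16.9 = 0.799.
For two independent groups with equal n: n = 2·((z_{α/2} + z_β) / d)².
z_{α/2} + z_β = 1.960 + 0.524 = 2.484.
n = 2 × (2.484 / 0.799)² = 2 × 3.109² = 2 × 9.67 = 19.3.
Round up to the next whole participant.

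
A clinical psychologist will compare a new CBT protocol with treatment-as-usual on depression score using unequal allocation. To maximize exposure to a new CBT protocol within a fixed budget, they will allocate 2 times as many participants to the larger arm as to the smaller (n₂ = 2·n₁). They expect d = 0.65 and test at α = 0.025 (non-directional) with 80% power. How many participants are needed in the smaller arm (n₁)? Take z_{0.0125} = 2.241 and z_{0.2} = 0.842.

n₁ = 34

With allocation ratio k = n₂/n₁ = 2, Var(x̄₁−x̄₂) = σ²(1/n₁ + 1/(k·n₁)) = σ²·(k+1)/(k·n₁).
So n₁ = (1 + 1/k)·((z_{α/2} + z_β)/d)² = 1.500 × (3.083/0.65)².
n₁ = 1.500 × 22.50 = 33.7.
Round up: n₁ = 34, giving n₂ = 2 × 34 = 68.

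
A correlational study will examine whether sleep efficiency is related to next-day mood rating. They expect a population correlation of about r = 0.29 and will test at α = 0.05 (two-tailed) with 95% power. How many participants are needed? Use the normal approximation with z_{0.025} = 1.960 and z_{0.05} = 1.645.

Fisher's z: C = ½·ln((1+r)/(1−r)) = ½·ln(1.8169) = 0.2986.
n = ((z_{α/2} + z_β)/C)² + 3.
(1.960 + 1.645) / 0.2986 = 3.605 / 0.2986 = 12.073.
n = 12.073² + 3 = 145.76 + 3 = 148.8.
Round up.

n = 149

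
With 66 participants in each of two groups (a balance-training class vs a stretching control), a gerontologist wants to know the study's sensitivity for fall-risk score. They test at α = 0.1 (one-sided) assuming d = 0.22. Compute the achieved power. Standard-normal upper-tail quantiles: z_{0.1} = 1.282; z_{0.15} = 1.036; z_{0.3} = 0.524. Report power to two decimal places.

power ≈ 0.49

For two equal groups, power = Φ(d·√(n/2) − z_{α}).
d·√(n/2) = 0.22 × √(66/2) = 0.22 × 5.745 = 1.264.
z_β = 1.264 − 1.282 = -0.018.
Power = Φ(-0.018) = 0.493.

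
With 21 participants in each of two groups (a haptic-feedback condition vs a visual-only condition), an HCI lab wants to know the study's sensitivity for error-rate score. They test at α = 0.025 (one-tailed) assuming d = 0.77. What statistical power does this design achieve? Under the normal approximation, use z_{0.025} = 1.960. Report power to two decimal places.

For two equal groups, power = Φ(d·√(n/2) − z_{α}).
d·√(n/2) = 0.77 × √(21/2) = 0.77 × 3.240 = 2.495.
z_β = 2.495 − 1.960 = 0.535.
Power = Φ(0.535) = 0.704.

power ≈ 0.70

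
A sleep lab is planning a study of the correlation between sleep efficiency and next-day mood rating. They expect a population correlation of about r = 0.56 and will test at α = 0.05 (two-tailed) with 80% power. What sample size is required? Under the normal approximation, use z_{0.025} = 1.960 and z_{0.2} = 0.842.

Fisher's z: C = ½·ln((1+r)/(1−r)) = ½·ln(3.5455) = 0.6328.
n = ((z_{α/2} + z_β)/C)² + 3.
(1.960 + 0.842) / 0.6328 = 2.802 / 0.6328 = 4.428.
n = 4.428² + 3 = 19.61 + 3 = 22.6.
Round up.

n = 23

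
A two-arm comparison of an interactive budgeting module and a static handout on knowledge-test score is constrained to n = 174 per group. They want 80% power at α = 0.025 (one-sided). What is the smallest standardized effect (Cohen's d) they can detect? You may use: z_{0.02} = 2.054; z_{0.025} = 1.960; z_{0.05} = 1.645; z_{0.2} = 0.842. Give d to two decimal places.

d_min ≈ 0.30

For two independent groups of n = 174 each: d_min = (z_{α} + z_β)·√(2/n).
z-sum = 1.960 + 0.842 = 2.802.
d_min = 2.802 × √(2/174) = 2.802 × 0.1072 = 0.300.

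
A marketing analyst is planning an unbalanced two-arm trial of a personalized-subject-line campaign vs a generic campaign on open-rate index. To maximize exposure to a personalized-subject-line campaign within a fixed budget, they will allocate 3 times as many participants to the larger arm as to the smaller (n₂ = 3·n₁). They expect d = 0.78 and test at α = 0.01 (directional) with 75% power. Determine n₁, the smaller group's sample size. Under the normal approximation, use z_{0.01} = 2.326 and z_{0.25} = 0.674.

n₁ = 20

With allocation ratio k = n₂/n₁ = 3, Var(x̄₁−x̄₂) = σ²(1/n₁ + 1/(k·n₁)) = σ²·(k+1)/(k·n₁).
So n₁ = (1 + 1/k)·((z_{α} + z_β)/d)² = 1.333 × (3.000/0.78)².
n₁ = 1.333 × 14.79 = 19.7.
Round up: n₁ = 20, giving n₂ = 3 × 20 = 60.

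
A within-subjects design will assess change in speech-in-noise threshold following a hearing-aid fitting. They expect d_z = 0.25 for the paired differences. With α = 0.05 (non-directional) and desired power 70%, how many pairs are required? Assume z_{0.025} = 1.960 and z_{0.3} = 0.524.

For a paired (one-sample on differences) test: n = ((z_{α/2} + z_β) / d)².
z_{α/2} + z_β = 1.960 + 0.524 = 2.484.
n = (2.484 / 0.25)² = 9.936² = 98.72.
Round up.

n = 99 pairs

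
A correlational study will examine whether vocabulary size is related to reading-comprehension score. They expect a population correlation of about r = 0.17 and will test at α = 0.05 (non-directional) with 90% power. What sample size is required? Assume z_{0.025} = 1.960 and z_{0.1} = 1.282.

Fisher's z: C = ½·ln((1+r)/(1−r)) = ½·ln(1.4096) = 0.1717.
n = ((z_{α/2} + z_β)/C)² + 3.
(1.960 + 1.282) / 0.1717 = 3.242 / 0.1717 = 18.882.
n = 18.882² + 3 = 356.52 + 3 = 359.5.
Round up.

n = 360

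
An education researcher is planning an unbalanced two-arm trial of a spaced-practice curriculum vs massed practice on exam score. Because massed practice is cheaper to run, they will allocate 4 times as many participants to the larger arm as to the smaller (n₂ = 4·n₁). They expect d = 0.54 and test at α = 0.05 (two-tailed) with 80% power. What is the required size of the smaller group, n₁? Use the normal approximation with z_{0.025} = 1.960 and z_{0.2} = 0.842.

n₁ = 34

With allocation ratio k = n₂/n₁ = 4, Var(x̄₁−x̄₂) = σ²(1/n₁ + 1/(k·n₁)) = σ²·(k+1)/(k·n₁).
So n₁ = (1 + 1/k)·((z_{α/2} + z_β)/d)² = 1.250 × (2.802/0.54)².
n₁ = 1.250 × 26.92 = 33.7.
Round up: n₁ = 34, giving n₂ = 4 × 34 = 136.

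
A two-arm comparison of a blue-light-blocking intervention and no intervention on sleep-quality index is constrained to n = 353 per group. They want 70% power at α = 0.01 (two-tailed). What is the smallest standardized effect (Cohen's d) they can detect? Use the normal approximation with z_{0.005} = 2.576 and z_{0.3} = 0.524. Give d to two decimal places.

d_min ≈ 0.23

For two independent groups of n = 353 each: d_min = (z_{α/2} + z_β)·√(2/n).
z-sum = 2.576 + 0.524 = 3.100.
d_min = 3.100 × √(2/353) = 3.100 × 0.0753 = 0.233.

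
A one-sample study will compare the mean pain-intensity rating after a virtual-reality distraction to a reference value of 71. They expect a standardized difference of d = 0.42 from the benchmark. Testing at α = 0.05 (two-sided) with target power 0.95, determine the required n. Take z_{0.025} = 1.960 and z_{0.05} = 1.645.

For a one-sample test: n = ((z_{α/2} + z_β) / d)².
z_{α/2} + z_β = 1.960 + 1.645 = 3.605.
n = (3.605 / 0.42)² = 8.583² = 73.67.
Round up.

n = 74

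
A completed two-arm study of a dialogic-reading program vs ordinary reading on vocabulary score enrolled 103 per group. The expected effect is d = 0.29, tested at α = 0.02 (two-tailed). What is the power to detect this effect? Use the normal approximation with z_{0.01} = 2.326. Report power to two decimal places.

For two equal groups, power = Φ(d·√(n/2) − z_{α/2}).
d·√(n/2) = 0.29 × √(103/2) = 0.29 × 7.176 = 2.081.
z_β = 2.081 − 2.326 = -0.245.
Power = Φ(-0.245) = 0.403.

power ≈ 0.40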